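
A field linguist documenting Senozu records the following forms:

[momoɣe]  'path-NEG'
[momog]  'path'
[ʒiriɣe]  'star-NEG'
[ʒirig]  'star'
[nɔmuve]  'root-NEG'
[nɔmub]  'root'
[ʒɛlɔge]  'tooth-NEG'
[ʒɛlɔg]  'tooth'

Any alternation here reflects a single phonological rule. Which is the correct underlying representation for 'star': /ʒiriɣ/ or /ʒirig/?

/ʒiriɣ/

The stem for 'star' ends in [ɣ] in [ʒiriɣe] but [g] in [ʒirig].
The stem 'tooth' ([ʒɛlɔge], [ʒɛlɔg]) shows [g] unchanged in both environments, so [g] cannot be basic with [ɣ] derived before the NEG suffix.
The underlying segment must be /ɣ/; voiced fricatives become stops word-finally, yielding [g] there.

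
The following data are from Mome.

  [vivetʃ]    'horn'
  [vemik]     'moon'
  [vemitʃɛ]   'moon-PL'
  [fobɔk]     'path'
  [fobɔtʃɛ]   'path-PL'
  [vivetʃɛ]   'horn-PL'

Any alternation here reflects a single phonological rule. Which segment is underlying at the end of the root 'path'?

'path' shows [k] ~ [tʃ] at the end of the stem ([fobɔk] vs [fobɔtʃɛ]).
But 'horn' keeps [tʃ] in both environments ([vivetʃ], [vivetʃɛ]), so there is no rule changing /tʃ/ to [k] in isolation.
The alternation reflects palatalization before a front vowel: /k/ becomes palato-alveolar [tʃ] before a front vowel. /k/ is underlying.

/k/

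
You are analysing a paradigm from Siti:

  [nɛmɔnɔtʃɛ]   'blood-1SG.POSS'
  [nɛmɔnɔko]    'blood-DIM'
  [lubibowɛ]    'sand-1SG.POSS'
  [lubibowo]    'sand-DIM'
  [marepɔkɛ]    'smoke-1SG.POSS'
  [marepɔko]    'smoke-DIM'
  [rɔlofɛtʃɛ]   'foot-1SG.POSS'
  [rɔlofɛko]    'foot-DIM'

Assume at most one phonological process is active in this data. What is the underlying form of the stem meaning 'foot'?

'foot' shows [tʃ] ~ [k] at the end of the stem ([rɔlofɛtʃɛ] vs [rɔlofɛko]).
If /k/ were underlying and a rule turned it into [tʃ] before the 1SG.POSS suffix, 'smoke' would also alternate; but it has [k] in both [marepɔkɛ] and [marepɔko].
The alternation reflects depalatalization: palato-alveolar /tʃ/ becomes [k] when no front vowel follows. /tʃ/ is underlying.

/rɔlofɛtʃ/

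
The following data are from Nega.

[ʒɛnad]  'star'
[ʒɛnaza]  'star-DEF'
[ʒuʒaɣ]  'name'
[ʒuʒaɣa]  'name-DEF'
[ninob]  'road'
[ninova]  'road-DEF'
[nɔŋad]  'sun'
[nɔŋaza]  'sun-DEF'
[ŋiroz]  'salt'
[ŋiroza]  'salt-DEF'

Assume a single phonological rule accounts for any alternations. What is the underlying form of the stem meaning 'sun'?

/nɔŋad/

The root 'sun' surfaces as [nɔŋad] and [nɔŋaza], with a stem-final [d] ~ [z] alternation.
If /z/ were underlying and a rule turned it into [d] in isolation, 'salt' would also alternate; but it has [z] in both [ŋiroz] and [ŋiroza].
Therefore /d/ is basic and [z] is derived by intervocalic spirantization (voiced stops become fricatives between vowels).
Hence 'sun' is /nɔŋad/ underlyingly.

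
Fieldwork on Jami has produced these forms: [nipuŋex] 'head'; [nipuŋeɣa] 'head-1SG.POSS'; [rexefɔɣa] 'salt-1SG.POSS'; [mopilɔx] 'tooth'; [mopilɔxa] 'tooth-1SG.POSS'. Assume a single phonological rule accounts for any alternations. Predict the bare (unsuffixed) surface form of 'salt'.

[rexefɔx]

The stem for 'head' ends in [x] in [nipuŋex] but [ɣ] in [nipuŋeɣa].
If /x/ were underlying and a rule turned it into [ɣ] before the 1SG.POSS suffix, 'tooth' would also alternate; but it has [x] in both [mopilɔx] and [mopilɔxa].
Therefore /ɣ/ is basic and [x] is derived by word-final obstruent devoicing (voiced obstruents become voiceless word-finally).
The one attested form of 'salt', [rexefɔɣa], shows underlying /rexefɔɣ/. Applying the same rule word-finally gives [rexefɔx].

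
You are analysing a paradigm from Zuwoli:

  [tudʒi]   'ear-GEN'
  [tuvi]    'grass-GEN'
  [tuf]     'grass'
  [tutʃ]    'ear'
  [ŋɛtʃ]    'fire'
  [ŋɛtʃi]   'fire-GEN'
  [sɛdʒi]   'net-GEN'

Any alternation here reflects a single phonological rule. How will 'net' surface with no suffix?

'ear' shows [dʒ] ~ [tʃ] at the end of the stem ([tudʒi] vs [tutʃ]).
The stem 'fire' ([ŋɛtʃi], [ŋɛtʃ]) shows [tʃ] unchanged in both environments, so [tʃ] cannot be basic with [dʒ] derived before the GEN suffix.
The alternation reflects word-final obstruent devoicing: voiced obstruents become voiceless word-finally. /dʒ/ is underlying.
From [sɛdʒi] the stem 'net' is /sɛdʒ/; word-finally this yields [sɛtʃ].

[sɛtʃ]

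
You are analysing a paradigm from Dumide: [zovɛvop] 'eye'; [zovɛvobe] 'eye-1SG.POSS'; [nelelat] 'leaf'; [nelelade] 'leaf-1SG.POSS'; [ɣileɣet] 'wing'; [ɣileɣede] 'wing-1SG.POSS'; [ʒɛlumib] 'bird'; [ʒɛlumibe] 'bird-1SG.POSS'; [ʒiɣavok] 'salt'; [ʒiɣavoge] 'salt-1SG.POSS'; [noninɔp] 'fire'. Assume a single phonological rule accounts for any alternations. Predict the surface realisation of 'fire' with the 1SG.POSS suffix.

[noninɔbe]

In [zovɛvop] and [zovɛvobe] the final segment of 'eye' alternates: [p] ~ [b].
Compare 'bird', with invariant [b] in [ʒɛlumib] and [ʒɛlumibe]: an analysis with underlying /b/ and a rule producing [p] in isolation would wrongly predict alternation here too.
The alternation reflects intervocalic voicing: voiceless stops become voiced between vowels. /p/ is underlying.
The one attested form of 'fire', [noninɔp], shows underlying /noninɔp/. Applying the same rule between vowels gives [noninɔbe].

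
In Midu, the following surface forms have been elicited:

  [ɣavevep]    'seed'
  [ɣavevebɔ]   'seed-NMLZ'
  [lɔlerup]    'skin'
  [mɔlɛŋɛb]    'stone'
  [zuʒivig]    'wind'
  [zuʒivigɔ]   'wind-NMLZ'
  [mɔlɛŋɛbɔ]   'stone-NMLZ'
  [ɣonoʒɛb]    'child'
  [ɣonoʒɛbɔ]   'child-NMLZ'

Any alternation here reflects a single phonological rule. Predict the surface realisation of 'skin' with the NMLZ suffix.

[lɔlerubɔ]

The root 'seed' surfaces as [ɣavevebɔ] and [ɣavevep], with a stem-final [b] ~ [p] alternation.
Compare 'child', with invariant [b] in [ɣonoʒɛbɔ] and [ɣonoʒɛb]: an analysis with underlying /b/ and a rule producing [p] in isolation would wrongly predict alternation here too.
The alternation reflects intervocalic voicing: voiceless stops become voiced between vowels. /p/ is underlying.
From [lɔlerup] the stem 'skin' is /lɔlerup/; between vowels this yields [lɔlerubɔ].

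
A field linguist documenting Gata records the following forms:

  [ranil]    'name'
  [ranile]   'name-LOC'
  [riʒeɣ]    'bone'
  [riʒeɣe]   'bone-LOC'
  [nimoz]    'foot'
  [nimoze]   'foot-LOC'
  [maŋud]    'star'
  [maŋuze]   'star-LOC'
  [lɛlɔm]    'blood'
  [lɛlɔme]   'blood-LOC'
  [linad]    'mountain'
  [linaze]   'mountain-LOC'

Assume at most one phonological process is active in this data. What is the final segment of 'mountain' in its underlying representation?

/d/

The stem for 'mountain' ends in [d] in [linad] but [z] in [linaze].
The stem 'foot' ([nimoz], [nimoze]) shows [z] unchanged in both environments, so [z] cannot be basic with [d] derived in isolation.
Therefore /d/ is basic and [z] is derived by intervocalic spirantization (voiced stops become fricatives between vowels).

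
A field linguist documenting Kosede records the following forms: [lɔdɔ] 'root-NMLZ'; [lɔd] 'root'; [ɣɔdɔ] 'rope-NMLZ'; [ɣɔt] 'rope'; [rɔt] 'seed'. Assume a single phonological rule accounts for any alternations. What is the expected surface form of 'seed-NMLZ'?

[rɔdɔ]

The stem for 'rope' ends in [d] in [ɣɔdɔ] but [t] in [ɣɔt].
If /d/ were underlying and a rule turned it into [t] in isolation, 'root' would also alternate; but it has [d] in both [lɔdɔ] and [lɔd].
Therefore /t/ is basic and [d] is derived by intervocalic voicing (voiceless stops become voiced between vowels).
From [rɔt] the stem 'seed' is /rɔt/; between vowels this yields [rɔdɔ].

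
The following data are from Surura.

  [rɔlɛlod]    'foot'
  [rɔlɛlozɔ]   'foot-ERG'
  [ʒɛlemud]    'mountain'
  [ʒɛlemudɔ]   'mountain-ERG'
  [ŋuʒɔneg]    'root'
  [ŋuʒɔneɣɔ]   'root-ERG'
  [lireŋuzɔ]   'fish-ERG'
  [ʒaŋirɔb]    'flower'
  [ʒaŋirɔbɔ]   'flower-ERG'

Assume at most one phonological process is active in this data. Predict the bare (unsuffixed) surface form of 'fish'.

[lireŋud]

In [rɔlɛlod] and [rɔlɛlozɔ] the final segment of 'foot' alternates: [d] ~ [z].
But 'mountain' keeps [d] in both environments ([ʒɛlemud], [ʒɛlemudɔ]), so there is no rule changing /d/ to [z] before the ERG suffix.
The alternation reflects word-final hardening: voiced fricatives become stops word-finally. /z/ is underlying.
The one attested form of 'fish', [lireŋuzɔ], shows underlying /lireŋuz/. Applying the same rule word-finally gives [lireŋud].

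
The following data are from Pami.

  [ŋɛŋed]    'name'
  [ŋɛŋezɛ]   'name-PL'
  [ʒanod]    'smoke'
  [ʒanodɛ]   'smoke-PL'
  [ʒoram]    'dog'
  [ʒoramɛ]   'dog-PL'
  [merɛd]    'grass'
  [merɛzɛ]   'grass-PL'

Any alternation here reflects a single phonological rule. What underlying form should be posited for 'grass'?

/merɛz/

In [merɛd] and [merɛzɛ] the final segment of 'grass' alternates: [d] ~ [z].
But 'smoke' keeps [d] in both environments ([ʒanod], [ʒanodɛ]), so there is no rule changing /d/ to [z] before the PL suffix.
Therefore /z/ is basic and [d] is derived by word-final hardening (voiced fricatives become stops word-finally).
The underlying form of 'grass' is therefore /merɛz/.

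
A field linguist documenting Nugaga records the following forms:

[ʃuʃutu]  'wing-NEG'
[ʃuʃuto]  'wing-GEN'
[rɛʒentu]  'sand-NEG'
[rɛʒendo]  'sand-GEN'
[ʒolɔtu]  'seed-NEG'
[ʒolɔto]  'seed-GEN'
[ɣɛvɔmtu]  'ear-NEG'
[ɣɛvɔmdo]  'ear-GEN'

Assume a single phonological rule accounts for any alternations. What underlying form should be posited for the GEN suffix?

The GEN suffix surfaces as [-do] and [-to], depending on the final segment of the stem.
The NEG suffix, which begins with [t], is invariant after every stem; so [t] is not altered by any rule here.
So the underlying form is /-do/, and voiced stops become voiceless after a vowel.

/-do/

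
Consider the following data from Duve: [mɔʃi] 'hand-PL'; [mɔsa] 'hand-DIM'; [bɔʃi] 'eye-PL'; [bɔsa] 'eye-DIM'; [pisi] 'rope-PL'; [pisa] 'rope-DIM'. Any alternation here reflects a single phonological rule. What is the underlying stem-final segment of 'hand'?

'hand' shows [ʃ] ~ [s] at the end of the stem ([mɔʃi] vs [mɔsa]).
The stem 'rope' ([pisi], [pisa]) shows [s] unchanged in both environments, so [s] cannot be basic with [ʃ] derived before the PL suffix.
The underlying segment must be /ʃ/; palato-alveolar /ʃ/ becomes [s] when no front vowel follows, yielding [s] there.

/ʃ/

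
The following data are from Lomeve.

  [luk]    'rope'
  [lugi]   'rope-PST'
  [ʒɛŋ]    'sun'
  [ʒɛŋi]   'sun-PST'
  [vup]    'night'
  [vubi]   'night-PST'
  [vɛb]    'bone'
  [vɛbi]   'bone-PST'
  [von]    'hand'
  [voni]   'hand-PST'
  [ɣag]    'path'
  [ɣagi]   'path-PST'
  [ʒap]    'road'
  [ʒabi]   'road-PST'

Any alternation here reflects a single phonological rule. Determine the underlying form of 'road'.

The root 'road' surfaces as [ʒap] and [ʒabi], with a stem-final [p] ~ [b] alternation.
If /b/ were underlying and a rule turned it into [p] in isolation, 'bone' would also alternate; but it has [b] in both [vɛb] and [vɛbi].
So /p/ is underlying, and a rule of intervocalic voicing — voiceless stops become voiced between vowels — gives [b].

/ʒap/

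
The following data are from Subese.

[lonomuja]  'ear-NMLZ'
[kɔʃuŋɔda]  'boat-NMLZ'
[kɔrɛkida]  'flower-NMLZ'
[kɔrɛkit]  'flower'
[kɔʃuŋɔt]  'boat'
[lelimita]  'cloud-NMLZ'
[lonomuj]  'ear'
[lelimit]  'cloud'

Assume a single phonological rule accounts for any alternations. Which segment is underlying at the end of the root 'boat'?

/d/

'boat' shows [t] ~ [d] at the end of the stem ([kɔʃuŋɔt] vs [kɔʃuŋɔda]).
But 'cloud' keeps [t] in both environments ([lelimit], [lelimita]), so there is no rule changing /t/ to [d] before the NMLZ suffix.
Therefore /d/ is basic and [t] is derived by word-final obstruent devoicing (voiced obstruents become voiceless word-finally).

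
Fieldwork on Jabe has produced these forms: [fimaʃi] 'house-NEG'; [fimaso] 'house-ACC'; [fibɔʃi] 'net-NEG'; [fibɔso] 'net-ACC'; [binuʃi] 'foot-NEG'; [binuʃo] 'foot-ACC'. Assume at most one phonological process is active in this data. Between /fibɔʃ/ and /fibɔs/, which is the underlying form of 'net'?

/fibɔs/

The stem for 'net' ends in [ʃ] in [fibɔʃi] but [s] in [fibɔso].
If /ʃ/ were underlying and a rule turned it into [s] before the ACC suffix, 'foot' would also alternate; but it has [ʃ] in both [binuʃi] and [binuʃo].
So /s/ is underlying, and a rule of palatalization before a front vowel — /s/ becomes palato-alveolar [ʃ] before a front vowel — gives [ʃ].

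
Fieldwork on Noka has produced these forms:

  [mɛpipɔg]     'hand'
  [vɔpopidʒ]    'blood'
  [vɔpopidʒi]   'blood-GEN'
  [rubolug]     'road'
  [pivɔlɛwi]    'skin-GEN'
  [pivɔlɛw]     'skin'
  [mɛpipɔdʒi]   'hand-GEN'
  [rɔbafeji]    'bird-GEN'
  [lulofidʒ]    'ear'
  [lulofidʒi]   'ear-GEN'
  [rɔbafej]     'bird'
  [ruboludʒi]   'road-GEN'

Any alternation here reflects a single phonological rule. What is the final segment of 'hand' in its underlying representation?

/g/

'hand' shows [g] ~ [dʒ] at the end of the stem ([mɛpipɔg] vs [mɛpipɔdʒi]).
The stem 'ear' ([lulofidʒ], [lulofidʒi]) shows [dʒ] unchanged in both environments, so [dʒ] cannot be basic with [g] derived in isolation.
The underlying segment must be /g/; /g/ becomes palato-alveolar [dʒ] before a front vowel, yielding [dʒ] there.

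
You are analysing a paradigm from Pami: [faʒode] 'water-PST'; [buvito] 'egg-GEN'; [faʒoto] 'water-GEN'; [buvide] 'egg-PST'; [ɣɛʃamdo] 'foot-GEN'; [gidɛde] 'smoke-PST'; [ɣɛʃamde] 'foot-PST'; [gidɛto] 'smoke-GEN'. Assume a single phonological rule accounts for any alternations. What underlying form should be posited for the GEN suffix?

The GEN suffix surfaces as [-do] and [-to], depending on the final segment of the stem.
The PST suffix, which begins with [d], is invariant after every stem; so [d] is not altered by any rule here.
The GEN suffix is therefore /-to/ underlyingly, with post-nasal voicing: voiceless stops become voiced after a nasal.

/-to/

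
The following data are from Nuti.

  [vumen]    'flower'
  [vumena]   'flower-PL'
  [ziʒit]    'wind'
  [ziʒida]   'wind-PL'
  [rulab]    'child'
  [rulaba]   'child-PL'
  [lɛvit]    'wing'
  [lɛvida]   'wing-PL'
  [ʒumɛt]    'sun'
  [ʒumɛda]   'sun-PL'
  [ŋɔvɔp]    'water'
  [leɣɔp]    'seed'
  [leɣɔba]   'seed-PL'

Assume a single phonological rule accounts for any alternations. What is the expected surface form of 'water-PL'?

The root 'seed' surfaces as [leɣɔp] and [leɣɔba], with a stem-final [p] ~ [b] alternation.
Compare 'child', with invariant [b] in [rulab] and [rulaba]: an analysis with underlying /b/ and a rule producing [p] in isolation would wrongly predict alternation here too.
The underlying segment must be /p/; voiceless stops become voiced between vowels, yielding [b] there.
From [ŋɔvɔp] the stem 'water' is /ŋɔvɔp/; between vowels this yields [ŋɔvɔba].

[ŋɔvɔba]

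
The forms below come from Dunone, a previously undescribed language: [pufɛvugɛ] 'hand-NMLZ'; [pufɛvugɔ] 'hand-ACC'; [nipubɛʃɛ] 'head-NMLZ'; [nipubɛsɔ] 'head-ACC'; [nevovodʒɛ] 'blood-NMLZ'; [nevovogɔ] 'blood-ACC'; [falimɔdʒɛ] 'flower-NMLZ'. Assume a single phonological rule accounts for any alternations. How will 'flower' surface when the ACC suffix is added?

'blood' shows [dʒ] ~ [g] at the end of the stem ([nevovodʒɛ] vs [nevovogɔ]).
If /g/ were underlying and a rule turned it into [dʒ] before the NMLZ suffix, 'hand' would also alternate; but it has [g] in both [pufɛvugɛ] and [pufɛvugɔ].
Therefore /dʒ/ is basic and [g] is derived by depalatalization (palato-alveolar /dʒ/ and /ʃ/ become [g] and [s] when no front vowel follows).
From [falimɔdʒɛ] the stem 'flower' is /falimɔdʒ/; when no front vowel follows this yields [falimɔgɔ].

[falimɔgɔ]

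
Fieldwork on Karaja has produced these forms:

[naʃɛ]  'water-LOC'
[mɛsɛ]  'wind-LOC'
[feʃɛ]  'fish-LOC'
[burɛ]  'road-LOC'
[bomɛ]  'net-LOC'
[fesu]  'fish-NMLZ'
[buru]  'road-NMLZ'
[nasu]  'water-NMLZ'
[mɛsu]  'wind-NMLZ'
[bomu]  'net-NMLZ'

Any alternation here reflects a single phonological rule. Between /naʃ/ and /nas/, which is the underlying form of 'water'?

The stem for 'water' ends in [ʃ] in [naʃɛ] but [s] in [nasu].
But 'wind' keeps [s] in both environments ([mɛsɛ], [mɛsu]), so there is no rule changing /s/ to [ʃ] before the LOC suffix.
The alternation reflects depalatalization: palato-alveolar /ʃ/ becomes [s] when no front vowel follows. /ʃ/ is underlying.

/naʃ/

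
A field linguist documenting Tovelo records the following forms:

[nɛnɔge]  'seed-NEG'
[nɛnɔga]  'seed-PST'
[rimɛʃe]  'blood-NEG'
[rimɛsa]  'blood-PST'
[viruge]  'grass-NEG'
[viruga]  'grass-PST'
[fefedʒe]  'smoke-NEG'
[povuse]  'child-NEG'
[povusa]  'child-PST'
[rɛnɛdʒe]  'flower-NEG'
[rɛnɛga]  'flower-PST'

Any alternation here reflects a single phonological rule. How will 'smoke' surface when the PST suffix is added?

[fefega]

'flower' shows [dʒ] ~ [g] at the end of the stem ([rɛnɛdʒe] vs [rɛnɛga]).
If /g/ were underlying and a rule turned it into [dʒ] before the NEG suffix, 'grass' would also alternate; but it has [g] in both [viruge] and [viruga].
Therefore /dʒ/ is basic and [g] is derived by depalatalization (palato-alveolar /dʒ/ and /ʃ/ become [g] and [s] when no front vowel follows).
The one attested form of 'smoke', [fefedʒe], shows underlying /fefedʒ/. Applying the same rule when no front vowel follows gives [fefega].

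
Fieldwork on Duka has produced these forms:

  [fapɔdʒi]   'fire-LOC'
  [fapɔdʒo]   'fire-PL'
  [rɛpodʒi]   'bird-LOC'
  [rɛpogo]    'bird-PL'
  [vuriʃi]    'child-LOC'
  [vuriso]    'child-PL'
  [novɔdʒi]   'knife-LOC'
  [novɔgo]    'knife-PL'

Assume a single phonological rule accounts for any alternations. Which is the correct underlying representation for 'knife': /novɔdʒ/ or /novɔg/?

/novɔg/

'knife' shows [dʒ] ~ [g] at the end of the stem ([novɔdʒi] vs [novɔgo]).
Compare 'fire', with invariant [dʒ] in [fapɔdʒi] and [fapɔdʒo]: an analysis with underlying /dʒ/ and a rule producing [g] before the PL suffix would wrongly predict alternation here too.
The underlying segment must be /g/; /g/ and /s/ become palato-alveolar [dʒ] and [ʃ] before a front vowel, yielding [dʒ] there.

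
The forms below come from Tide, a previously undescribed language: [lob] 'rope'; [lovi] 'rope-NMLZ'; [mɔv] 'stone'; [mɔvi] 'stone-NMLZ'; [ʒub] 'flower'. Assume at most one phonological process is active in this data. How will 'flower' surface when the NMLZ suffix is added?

[ʒuvi]

The stem for 'rope' ends in [b] in [lob] but [v] in [lovi].
If /v/ were underlying and a rule turned it into [b] in isolation, 'stone' would also alternate; but it has [v] in both [mɔv] and [mɔvi].
So /b/ is underlying, and a rule of intervocalic spirantization — voiced stops become fricatives between vowels — gives [v].
From [ʒub] the stem 'flower' is /ʒub/; between vowels this yields [ʒuvi].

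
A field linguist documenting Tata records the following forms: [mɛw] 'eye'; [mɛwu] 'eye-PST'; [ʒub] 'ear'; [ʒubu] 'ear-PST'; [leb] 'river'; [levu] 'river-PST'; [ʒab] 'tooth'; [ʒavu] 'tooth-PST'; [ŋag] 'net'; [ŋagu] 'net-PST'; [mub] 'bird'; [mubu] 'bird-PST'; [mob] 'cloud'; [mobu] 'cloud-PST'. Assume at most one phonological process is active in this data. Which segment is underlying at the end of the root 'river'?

The stem for 'river' ends in [b] in [leb] but [v] in [levu].
Compare 'cloud', with invariant [b] in [mob] and [mobu]: an analysis with underlying /b/ and a rule producing [v] before the PST suffix would wrongly predict alternation here too.
The alternation reflects word-final hardening: voiced fricatives become stops word-finally. /v/ is underlying.

/v/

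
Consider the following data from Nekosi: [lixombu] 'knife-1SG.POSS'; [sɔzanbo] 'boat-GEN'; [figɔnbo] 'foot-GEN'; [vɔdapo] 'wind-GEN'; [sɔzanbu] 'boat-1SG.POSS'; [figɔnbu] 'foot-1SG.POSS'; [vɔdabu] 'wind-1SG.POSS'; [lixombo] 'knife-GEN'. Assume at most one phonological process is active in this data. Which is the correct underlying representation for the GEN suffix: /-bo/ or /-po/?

/-po/

The GEN suffix surfaces as [-bo] and [-po], depending on the final segment of the stem.
By contrast the 1SG.POSS suffix keeps its initial [b] throughout — that segment must be underlying.
So the underlying form is /-po/, and voiceless stops become voiced after a nasal.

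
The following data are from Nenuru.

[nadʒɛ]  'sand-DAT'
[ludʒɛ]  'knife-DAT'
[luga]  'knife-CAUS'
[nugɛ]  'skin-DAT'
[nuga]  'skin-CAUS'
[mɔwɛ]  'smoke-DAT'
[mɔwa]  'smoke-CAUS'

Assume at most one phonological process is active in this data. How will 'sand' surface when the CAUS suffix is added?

The stem for 'knife' ends in [dʒ] in [ludʒɛ] but [g] in [luga].
But 'skin' keeps [g] in both environments ([nugɛ], [nuga]), so there is no rule changing /g/ to [dʒ] before the DAT suffix.
The alternation reflects depalatalization: palato-alveolar /dʒ/ becomes [g] when no front vowel follows. /dʒ/ is underlying.
From [nadʒɛ] the stem 'sand' is /nadʒ/; when no front vowel follows this yields [naga].

[naga]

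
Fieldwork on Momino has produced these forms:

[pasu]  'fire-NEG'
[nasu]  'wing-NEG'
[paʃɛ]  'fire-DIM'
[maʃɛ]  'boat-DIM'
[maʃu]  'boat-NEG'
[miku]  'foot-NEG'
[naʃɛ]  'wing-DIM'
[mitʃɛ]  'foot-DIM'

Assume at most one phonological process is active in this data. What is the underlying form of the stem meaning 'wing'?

/nas/

The root 'wing' surfaces as [nasu] and [naʃɛ], with a stem-final [s] ~ [ʃ] alternation.
The stem 'boat' ([maʃu], [maʃɛ]) shows [ʃ] unchanged in both environments, so [ʃ] cannot be basic with [s] derived before the NEG suffix.
Therefore /s/ is basic and [ʃ] is derived by palatalization before a front vowel (/k/ and /s/ become palato-alveolar [tʃ] and [ʃ] before a front vowel).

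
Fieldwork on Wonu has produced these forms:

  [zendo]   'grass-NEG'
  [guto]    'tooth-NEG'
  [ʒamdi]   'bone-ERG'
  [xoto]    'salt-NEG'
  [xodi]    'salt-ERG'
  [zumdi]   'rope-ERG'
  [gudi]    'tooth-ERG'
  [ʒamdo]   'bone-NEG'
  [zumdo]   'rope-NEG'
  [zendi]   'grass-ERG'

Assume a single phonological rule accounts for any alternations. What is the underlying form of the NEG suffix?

/-to/

The NEG suffix surfaces as [-do] and [-to], depending on the final segment of the stem.
By contrast the ERG suffix keeps its initial [d] throughout — that segment must be underlying.
The NEG suffix is therefore /-to/ underlyingly, with post-nasal voicing: voiceless stops become voiced after a nasal.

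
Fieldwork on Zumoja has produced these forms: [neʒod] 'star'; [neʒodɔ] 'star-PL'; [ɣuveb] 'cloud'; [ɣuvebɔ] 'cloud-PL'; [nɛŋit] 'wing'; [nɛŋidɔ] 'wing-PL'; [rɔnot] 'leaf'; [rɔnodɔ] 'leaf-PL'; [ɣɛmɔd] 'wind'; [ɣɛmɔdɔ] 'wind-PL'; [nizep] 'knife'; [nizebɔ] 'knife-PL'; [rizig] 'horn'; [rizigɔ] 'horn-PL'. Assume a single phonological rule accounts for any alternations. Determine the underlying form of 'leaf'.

/rɔnot/

The root 'leaf' surfaces as [rɔnot] and [rɔnodɔ], with a stem-final [t] ~ [d] alternation.
The stem 'wind' ([ɣɛmɔd], [ɣɛmɔdɔ]) shows [d] unchanged in both environments, so [d] cannot be basic with [t] derived in isolation.
The underlying segment must be /t/; voiceless stops become voiced between vowels, yielding [d] there.
So 'leaf' = /rɔnot/.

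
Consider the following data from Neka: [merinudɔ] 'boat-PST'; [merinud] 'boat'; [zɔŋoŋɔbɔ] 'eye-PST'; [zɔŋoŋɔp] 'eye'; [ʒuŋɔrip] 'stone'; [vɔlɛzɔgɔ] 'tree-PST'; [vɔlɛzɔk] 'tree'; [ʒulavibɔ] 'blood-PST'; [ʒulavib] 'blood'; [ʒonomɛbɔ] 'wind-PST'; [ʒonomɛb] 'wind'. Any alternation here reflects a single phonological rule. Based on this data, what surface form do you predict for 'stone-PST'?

[ʒuŋɔribɔ]

The root 'eye' surfaces as [zɔŋoŋɔbɔ] and [zɔŋoŋɔp], with a stem-final [b] ~ [p] alternation.
Compare 'wind', with invariant [b] in [ʒonomɛbɔ] and [ʒonomɛb]: an analysis with underlying /b/ and a rule producing [p] in isolation would wrongly predict alternation here too.
So /p/ is underlying, and a rule of intervocalic voicing — voiceless stops become voiced between vowels — gives [b].
The one attested form of 'stone', [ʒuŋɔrip], shows underlying /ʒuŋɔrip/. Applying the same rule between vowels gives [ʒuŋɔribɔ].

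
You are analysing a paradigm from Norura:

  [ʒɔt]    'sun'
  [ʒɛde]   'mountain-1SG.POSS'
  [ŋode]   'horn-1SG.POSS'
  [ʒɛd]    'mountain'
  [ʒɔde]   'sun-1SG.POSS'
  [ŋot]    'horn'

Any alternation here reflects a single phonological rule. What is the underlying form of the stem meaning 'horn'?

In [ŋode] and [ŋot] the final segment of 'horn' alternates: [d] ~ [t].
But 'mountain' keeps [d] in both environments ([ʒɛde], [ʒɛd]), so there is no rule changing /d/ to [t] in isolation.
The alternation reflects intervocalic voicing: voiceless stops become voiced between vowels. /t/ is underlying.
The underlying form of 'horn' is therefore /ŋot/.

/ŋot/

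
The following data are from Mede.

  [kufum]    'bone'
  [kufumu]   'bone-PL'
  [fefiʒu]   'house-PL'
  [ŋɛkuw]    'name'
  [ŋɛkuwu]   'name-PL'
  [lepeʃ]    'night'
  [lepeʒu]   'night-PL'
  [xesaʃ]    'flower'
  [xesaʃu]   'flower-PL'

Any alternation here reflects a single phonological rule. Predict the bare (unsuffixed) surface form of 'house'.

The stem for 'night' ends in [ʃ] in [lepeʃ] but [ʒ] in [lepeʒu].
But 'flower' keeps [ʃ] in both environments ([xesaʃ], [xesaʃu]), so there is no rule changing /ʃ/ to [ʒ] before the PL suffix.
The underlying segment must be /ʒ/; voiced obstruents become voiceless word-finally, yielding [ʃ] there.
The one attested form of 'house', [fefiʒu], shows underlying /fefiʒ/. Applying the same rule word-finally gives [fefiʃ].

[fefiʃ]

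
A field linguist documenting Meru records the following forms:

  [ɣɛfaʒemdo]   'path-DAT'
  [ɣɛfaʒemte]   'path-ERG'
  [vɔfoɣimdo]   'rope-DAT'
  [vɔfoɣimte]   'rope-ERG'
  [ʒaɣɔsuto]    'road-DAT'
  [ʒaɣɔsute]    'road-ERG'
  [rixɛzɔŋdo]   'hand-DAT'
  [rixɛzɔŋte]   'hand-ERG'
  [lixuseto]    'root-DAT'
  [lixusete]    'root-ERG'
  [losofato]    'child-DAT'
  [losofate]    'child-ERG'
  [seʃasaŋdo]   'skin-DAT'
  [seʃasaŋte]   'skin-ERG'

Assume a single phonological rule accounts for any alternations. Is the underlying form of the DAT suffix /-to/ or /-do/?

/-do/

The DAT suffix surfaces as [-do] and [-to], depending on the final segment of the stem.
The ERG suffix, which begins with [t], is invariant after every stem; so [t] is not altered by any rule here.
So the underlying form is /-do/, and voiced stops become voiceless after a vowel.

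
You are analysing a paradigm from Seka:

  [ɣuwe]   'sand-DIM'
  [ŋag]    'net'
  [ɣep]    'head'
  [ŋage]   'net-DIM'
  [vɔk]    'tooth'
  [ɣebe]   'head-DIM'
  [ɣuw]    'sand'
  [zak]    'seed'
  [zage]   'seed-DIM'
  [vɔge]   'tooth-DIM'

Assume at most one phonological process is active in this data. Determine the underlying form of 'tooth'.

In [vɔge] and [vɔk] the final segment of 'tooth' alternates: [g] ~ [k].
The stem 'net' ([ŋage], [ŋag]) shows [g] unchanged in both environments, so [g] cannot be basic with [k] derived in isolation.
Therefore /k/ is basic and [g] is derived by intervocalic voicing (voiceless stops become voiced between vowels).
So 'tooth' = /vɔk/.

/vɔk/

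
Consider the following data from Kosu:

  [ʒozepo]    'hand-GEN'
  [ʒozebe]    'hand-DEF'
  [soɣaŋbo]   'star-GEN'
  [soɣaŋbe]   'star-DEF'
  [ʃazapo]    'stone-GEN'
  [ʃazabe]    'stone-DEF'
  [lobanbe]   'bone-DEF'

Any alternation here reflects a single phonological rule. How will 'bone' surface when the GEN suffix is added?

[lobanbo]

The GEN suffix surfaces as [-bo] and [-po], depending on the final segment of the stem.
By contrast the DEF suffix keeps its initial [b] throughout — that segment must be underlying.
The GEN suffix is therefore /-po/ underlyingly, with post-nasal voicing: voiceless stops become voiced after a nasal.
After 'bone', which ends in a nasal, the suffix surfaces as [-bo], giving [lobanbo].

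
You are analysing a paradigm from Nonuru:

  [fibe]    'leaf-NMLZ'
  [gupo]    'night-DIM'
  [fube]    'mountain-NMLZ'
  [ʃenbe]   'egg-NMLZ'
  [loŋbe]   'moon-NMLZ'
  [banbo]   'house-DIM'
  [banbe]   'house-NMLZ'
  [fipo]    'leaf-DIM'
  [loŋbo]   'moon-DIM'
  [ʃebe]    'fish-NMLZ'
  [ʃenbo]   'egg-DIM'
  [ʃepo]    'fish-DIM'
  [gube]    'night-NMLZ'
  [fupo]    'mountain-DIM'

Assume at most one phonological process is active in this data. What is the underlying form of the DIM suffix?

The DIM suffix surfaces as [-bo] and [-po], depending on the final segment of the stem.
By contrast the NMLZ suffix keeps its initial [b] throughout — that segment must be underlying.
So the underlying form is /-po/, and voiceless stops become voiced after a nasal.

/-po/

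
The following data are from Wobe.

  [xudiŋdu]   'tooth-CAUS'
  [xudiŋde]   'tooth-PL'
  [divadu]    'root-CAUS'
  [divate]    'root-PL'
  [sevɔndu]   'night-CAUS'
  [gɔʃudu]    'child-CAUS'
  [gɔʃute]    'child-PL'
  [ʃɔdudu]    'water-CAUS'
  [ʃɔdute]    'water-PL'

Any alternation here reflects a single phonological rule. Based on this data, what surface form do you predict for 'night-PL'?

[sevɔnde]

The PL morpheme has two allomorphs, [-de] and [-te].
By contrast the CAUS suffix keeps its initial [d] throughout — that segment must be underlying.
The PL suffix is therefore /-te/ underlyingly, with post-nasal voicing: voiceless stops become voiced after a nasal.
After 'night', which ends in a nasal, the suffix surfaces as [-de], giving [sevɔnde].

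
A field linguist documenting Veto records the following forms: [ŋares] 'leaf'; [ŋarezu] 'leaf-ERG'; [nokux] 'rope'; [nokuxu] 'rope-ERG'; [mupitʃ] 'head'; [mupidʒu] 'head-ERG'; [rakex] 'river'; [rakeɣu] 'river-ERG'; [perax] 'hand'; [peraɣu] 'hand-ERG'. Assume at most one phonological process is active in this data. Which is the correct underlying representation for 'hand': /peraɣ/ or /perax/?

The stem for 'hand' ends in [x] in [perax] but [ɣ] in [peraɣu].
If /x/ were underlying and a rule turned it into [ɣ] before the ERG suffix, 'rope' would also alternate; but it has [x] in both [nokux] and [nokuxu].
So /ɣ/ is underlying, and a rule of word-final obstruent devoicing — voiced obstruents become voiceless word-finally — gives [x].

/peraɣ/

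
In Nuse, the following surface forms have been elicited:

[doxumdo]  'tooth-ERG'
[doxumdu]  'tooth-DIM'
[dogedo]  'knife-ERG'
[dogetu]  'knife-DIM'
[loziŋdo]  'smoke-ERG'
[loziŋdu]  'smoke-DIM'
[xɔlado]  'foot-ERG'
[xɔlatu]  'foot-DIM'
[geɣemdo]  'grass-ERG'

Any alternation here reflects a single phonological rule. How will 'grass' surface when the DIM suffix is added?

[geɣemdu]

The DIM morpheme has two allomorphs, [-du] and [-tu].
By contrast the ERG suffix keeps its initial [d] throughout — that segment must be underlying.
The DIM suffix is therefore /-tu/ underlyingly, with post-nasal voicing: voiceless stops become voiced after a nasal.
After 'grass', which ends in a nasal, the suffix surfaces as [-du], giving [geɣemdu].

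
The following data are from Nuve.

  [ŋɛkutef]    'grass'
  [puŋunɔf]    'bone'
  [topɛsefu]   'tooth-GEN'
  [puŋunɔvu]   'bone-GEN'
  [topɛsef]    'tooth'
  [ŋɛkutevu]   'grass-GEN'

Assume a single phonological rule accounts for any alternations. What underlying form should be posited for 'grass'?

/ŋɛkutev/

'grass' shows [v] ~ [f] at the end of the stem ([ŋɛkutevu] vs [ŋɛkutef]).
But 'tooth' keeps [f] in both environments ([topɛsefu], [topɛsef]), so there is no rule changing /f/ to [v] before the GEN suffix.
So /v/ is underlying, and a rule of word-final obstruent devoicing — voiced obstruents become voiceless word-finally — gives [f].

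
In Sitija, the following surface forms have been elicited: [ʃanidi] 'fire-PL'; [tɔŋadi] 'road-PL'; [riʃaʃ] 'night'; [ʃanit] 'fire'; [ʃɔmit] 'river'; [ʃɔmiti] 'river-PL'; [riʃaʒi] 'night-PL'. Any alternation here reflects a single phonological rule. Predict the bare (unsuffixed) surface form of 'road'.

The root 'fire' surfaces as [ʃanidi] and [ʃanit], with a stem-final [d] ~ [t] alternation.
The stem 'river' ([ʃɔmiti], [ʃɔmit]) shows [t] unchanged in both environments, so [t] cannot be basic with [d] derived before the PL suffix.
So /d/ is underlying, and a rule of word-final obstruent devoicing — voiced obstruents become voiceless word-finally — gives [t].
The one attested form of 'road', [tɔŋadi], shows underlying /tɔŋad/. Applying the same rule word-finally gives [tɔŋat].

[tɔŋat]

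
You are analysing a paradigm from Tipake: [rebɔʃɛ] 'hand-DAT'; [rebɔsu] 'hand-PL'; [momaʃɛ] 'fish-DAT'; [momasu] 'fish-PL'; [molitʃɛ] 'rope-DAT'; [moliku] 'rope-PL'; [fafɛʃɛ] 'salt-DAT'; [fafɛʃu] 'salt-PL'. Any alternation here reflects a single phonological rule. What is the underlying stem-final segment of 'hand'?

/s/

In [rebɔʃɛ] and [rebɔsu] the final segment of 'hand' alternates: [ʃ] ~ [s].
If /ʃ/ were underlying and a rule turned it into [s] before the PL suffix, 'salt' would also alternate; but it has [ʃ] in both [fafɛʃɛ] and [fafɛʃu].
So /s/ is underlying, and a rule of palatalization before a front vowel — /k/ and /s/ become palato-alveolar [tʃ] and [ʃ] before a front vowel — gives [ʃ].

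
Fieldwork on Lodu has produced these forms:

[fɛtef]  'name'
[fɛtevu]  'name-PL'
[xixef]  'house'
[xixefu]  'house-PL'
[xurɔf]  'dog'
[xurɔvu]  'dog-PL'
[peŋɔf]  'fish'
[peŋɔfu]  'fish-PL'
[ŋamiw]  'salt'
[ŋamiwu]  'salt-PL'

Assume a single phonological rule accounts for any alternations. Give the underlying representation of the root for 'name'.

/fɛtev/

In [fɛtef] and [fɛtevu] the final segment of 'name' alternates: [f] ~ [v].
If /f/ were underlying and a rule turned it into [v] before the PL suffix, 'fish' would also alternate; but it has [f] in both [peŋɔf] and [peŋɔfu].
Therefore /v/ is basic and [f] is derived by word-final obstruent devoicing (voiced obstruents become voiceless word-finally).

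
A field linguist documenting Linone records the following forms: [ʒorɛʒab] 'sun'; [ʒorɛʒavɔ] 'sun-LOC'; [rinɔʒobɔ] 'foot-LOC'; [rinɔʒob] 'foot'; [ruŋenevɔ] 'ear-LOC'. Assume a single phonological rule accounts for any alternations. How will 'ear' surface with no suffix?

'sun' shows [v] ~ [b] at the end of the stem ([ʒorɛʒavɔ] vs [ʒorɛʒab]).
The stem 'foot' ([rinɔʒobɔ], [rinɔʒob]) shows [b] unchanged in both environments, so [b] cannot be basic with [v] derived before the LOC suffix.
The underlying segment must be /v/; voiced fricatives become stops word-finally, yielding [b] there.
The one attested form of 'ear', [ruŋenevɔ], shows underlying /ruŋenev/. Applying the same rule word-finally gives [ruŋeneb].

[ruŋeneb]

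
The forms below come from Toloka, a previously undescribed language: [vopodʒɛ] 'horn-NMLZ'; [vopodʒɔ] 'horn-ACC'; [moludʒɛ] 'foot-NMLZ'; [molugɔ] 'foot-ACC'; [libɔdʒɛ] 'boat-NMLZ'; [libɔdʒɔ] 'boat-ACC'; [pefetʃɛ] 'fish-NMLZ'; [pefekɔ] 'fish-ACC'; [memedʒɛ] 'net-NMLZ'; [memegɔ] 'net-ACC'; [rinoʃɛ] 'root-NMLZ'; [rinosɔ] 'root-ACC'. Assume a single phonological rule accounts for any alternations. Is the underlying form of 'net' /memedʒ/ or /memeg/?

/memeg/

In [memedʒɛ] and [memegɔ] the final segment of 'net' alternates: [dʒ] ~ [g].
Compare 'boat', with invariant [dʒ] in [libɔdʒɛ] and [libɔdʒɔ]: an analysis with underlying /dʒ/ and a rule producing [g] before the ACC suffix would wrongly predict alternation here too.
Therefore /g/ is basic and [dʒ] is derived by palatalization before a front vowel (/k/, /g/ and /s/ become palato-alveolar [tʃ], [dʒ] and [ʃ] before a front vowel).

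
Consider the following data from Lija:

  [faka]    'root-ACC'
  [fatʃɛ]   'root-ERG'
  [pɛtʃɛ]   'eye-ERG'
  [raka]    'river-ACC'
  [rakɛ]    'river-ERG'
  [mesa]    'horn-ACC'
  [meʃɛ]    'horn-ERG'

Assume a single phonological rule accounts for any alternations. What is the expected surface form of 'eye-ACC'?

[pɛka]

The stem for 'root' ends in [k] in [faka] but [tʃ] in [fatʃɛ].
The stem 'river' ([raka], [rakɛ]) shows [k] unchanged in both environments, so [k] cannot be basic with [tʃ] derived before the ERG suffix.
So /tʃ/ is underlying, and a rule of depalatalization — palato-alveolar /tʃ/ and /ʃ/ become [k] and [s] when no front vowel follows — gives [k].
The one attested form of 'eye', [pɛtʃɛ], shows underlying /pɛtʃ/. Applying the same rule when no front vowel follows gives [pɛka].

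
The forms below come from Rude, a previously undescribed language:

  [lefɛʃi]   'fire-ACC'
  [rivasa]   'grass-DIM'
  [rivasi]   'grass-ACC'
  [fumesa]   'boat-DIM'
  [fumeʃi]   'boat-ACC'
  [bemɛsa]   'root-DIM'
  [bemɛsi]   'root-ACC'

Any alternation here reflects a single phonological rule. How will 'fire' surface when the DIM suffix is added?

[lefɛsa]

The root 'boat' surfaces as [fumesa] and [fumeʃi], with a stem-final [s] ~ [ʃ] alternation.
If /s/ were underlying and a rule turned it into [ʃ] before the ACC suffix, 'grass' would also alternate; but it has [s] in both [rivasa] and [rivasi].
So /ʃ/ is underlying, and a rule of depalatalization — palato-alveolar /ʃ/ becomes [s] when no front vowel follows — gives [s].
From [lefɛʃi] the stem 'fire' is /lefɛʃ/; when no front vowel follows this yields [lefɛsa].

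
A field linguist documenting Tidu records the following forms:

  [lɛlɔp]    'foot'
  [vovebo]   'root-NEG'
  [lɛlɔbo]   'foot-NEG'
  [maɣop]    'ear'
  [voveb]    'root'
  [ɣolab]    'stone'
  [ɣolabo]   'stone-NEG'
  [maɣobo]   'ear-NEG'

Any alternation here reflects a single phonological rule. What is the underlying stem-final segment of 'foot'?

'foot' shows [p] ~ [b] at the end of the stem ([lɛlɔp] vs [lɛlɔbo]).
If /b/ were underlying and a rule turned it into [p] in isolation, 'stone' would also alternate; but it has [b] in both [ɣolab] and [ɣolabo].
So /p/ is underlying, and a rule of intervocalic voicing — voiceless stops become voiced between vowels — gives [b].

/p/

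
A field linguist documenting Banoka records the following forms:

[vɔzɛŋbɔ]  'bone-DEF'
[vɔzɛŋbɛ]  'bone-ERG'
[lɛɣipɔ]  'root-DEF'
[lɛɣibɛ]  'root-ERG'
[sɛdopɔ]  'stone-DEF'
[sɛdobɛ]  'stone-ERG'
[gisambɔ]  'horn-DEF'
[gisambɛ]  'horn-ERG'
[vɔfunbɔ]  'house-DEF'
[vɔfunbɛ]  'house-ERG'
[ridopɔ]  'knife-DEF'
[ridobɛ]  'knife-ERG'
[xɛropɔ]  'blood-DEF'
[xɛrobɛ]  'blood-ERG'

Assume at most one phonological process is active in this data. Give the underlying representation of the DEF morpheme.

/-pɔ/

The DEF morpheme has two allomorphs, [-bɔ] and [-pɔ].
By contrast the ERG suffix keeps its initial [b] throughout — that segment must be underlying.
So the underlying form is /-pɔ/, and voiceless stops become voiced after a nasal.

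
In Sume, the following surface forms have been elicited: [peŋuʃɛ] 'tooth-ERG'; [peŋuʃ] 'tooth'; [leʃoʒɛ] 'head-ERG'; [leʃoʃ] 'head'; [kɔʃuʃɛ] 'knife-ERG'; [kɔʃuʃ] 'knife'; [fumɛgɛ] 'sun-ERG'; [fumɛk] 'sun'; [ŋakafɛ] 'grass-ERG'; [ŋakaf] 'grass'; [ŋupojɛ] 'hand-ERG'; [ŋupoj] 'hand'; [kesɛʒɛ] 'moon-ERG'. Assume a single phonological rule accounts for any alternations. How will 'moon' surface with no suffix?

[kesɛʃ]

The stem for 'head' ends in [ʒ] in [leʃoʒɛ] but [ʃ] in [leʃoʃ].
Compare 'knife', with invariant [ʃ] in [kɔʃuʃɛ] and [kɔʃuʃ]: an analysis with underlying /ʃ/ and a rule producing [ʒ] before the ERG suffix would wrongly predict alternation here too.
Therefore /ʒ/ is basic and [ʃ] is derived by word-final obstruent devoicing (voiced obstruents become voiceless word-finally).
The one attested form of 'moon', [kesɛʒɛ], shows underlying /kesɛʒ/. Applying the same rule word-finally gives [kesɛʃ].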